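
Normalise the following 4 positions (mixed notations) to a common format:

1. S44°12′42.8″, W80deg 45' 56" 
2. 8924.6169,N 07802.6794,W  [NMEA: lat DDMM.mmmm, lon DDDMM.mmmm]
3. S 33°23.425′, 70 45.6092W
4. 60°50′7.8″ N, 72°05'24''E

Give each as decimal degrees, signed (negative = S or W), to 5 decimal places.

1. -44.21189, -80.76556
2. 89.41028, -78.04466
3. -33.39042, -70.76015
4. 60.83550, 72.09000

Point 1:
  Latitude: 12′ + 42.8″ = 12.71333′; 44 + 12.71333/60 = 44.211889
  S ⇒ negate
  Lon: 45′ + 56″ = 45.93333′; 80 + 45.93333/60 = 80.765556
  hemisphere W, so the sign is −
Point 2:
  Latitude: degrees = first 2 digits = 89, minutes = 24.6169; 89 + 24.6169/60 = 89.410282
  N → positive
  Lon: degrees = first 3 digits = 78, minutes = 2.6794; 78 + 2.6794/60 = 78.044657
  W ⇒ negate
Point 3:
  Lat: 23.425′ = 0.390417°; total 33.390417
  hemisphere S, so the sign is −
  λ: 70 + 45.6092/60 = 70.760153
  W → negative
Point 4:
  Lat: 60° + 50/60 + 7.8/3600 = 60 + 0.833333 + 0.002167 = 60.835500
  N ⇒ keep positive
  λ: 72° + 5/60 + 24/3600 = 72 + 0.083333 + 0.006667 = 72.090000
  E ⇒ keep positive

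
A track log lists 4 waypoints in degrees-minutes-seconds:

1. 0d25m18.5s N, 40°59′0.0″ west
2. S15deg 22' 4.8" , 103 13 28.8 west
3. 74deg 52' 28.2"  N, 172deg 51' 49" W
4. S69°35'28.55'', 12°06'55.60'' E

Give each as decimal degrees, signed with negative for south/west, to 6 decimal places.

1. 0.421806, -40.983333
2. -15.368000, -103.224667
3. 74.874500, -172.863611
4. -69.591264, 12.115444

Point 1:
  φ: 0 + 25/60 + 18.5/3600 = 0.4218056
  N → positive
  Longitude: 40° + 59/60 + 0/3600 = 40 + 0.983333 + 0.000000 = 40.9833333
  W → negative
Point 2:
  Lat: 15 + 22/60 + 4.8/3600 = 15.3680000
  hemisphere S, so the sign is −
  λ: 13′ + 28.8″ = 13.48000′; 103 + 13.48000/60 = 103.2246667
  W → negative
Point 3:
  Lat: 74 + 52/60 + 28.2/3600 = 74.8745000
  N ⇒ keep positive
  Lon: 51′ + 49″ = 51.81667′; 172 + 51.81667/60 = 172.8636111
  W → negative
Point 4:
  Latitude: 69 + 35/60 + 28.55/3600 = 69.5912639
  S ⇒ negate
  λ: 12 + 6/60 + 55.6/3600 = 12.1154444
  E → positive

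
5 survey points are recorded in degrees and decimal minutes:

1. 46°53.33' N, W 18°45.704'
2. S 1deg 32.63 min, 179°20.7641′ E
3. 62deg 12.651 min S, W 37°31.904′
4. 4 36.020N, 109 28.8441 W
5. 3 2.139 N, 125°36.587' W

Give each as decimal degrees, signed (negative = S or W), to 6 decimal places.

Point 1:
  Latitude: 53.33′ = 0.888833°; total 46.8888333
  N → positive
  λ: 18 + 45.704/60 = 18.7617333
  hemisphere W, so the sign is −
Point 2:
  φ: 1 + 32.63/60 = 1.5438333
  S ⇒ negate
  Longitude: 179 + 20.7641/60 = 179.3460683
  E → positive
Point 3:
  Latitude: 62 + 12.651/60 = 62.2108500
  S ⇒ negate
  Lon: 37 + 31.904/60 = 37.5317333
  hemisphere W, so the sign is −
Point 4:
  φ: 4 + 36.02/60 = 4.6003333
  N ⇒ keep positive
  Lon: 109 + 28.8441/60 = 109.4807350
  W ⇒ negate
Point 5:
  φ: 3 + 2.139/60 = 3.0356500
  N → positive
  λ: 125 + 36.587/60 = 125.6097833
  W ⇒ negate

1. 46.888833, -18.761733
2. -1.543833, 179.346068
3. -62.210850, -37.531733
4. 4.600333, -109.480735
5. 3.035650, -125.609783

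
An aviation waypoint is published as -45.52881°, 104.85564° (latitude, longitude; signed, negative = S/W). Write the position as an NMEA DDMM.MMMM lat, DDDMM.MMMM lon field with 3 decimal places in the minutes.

Latitude is negative → S; |value| = 45.528810
φ: minutes = (45.528810 − 45) × 60 = 31.72860
Longitude: 104° + 0.855640 × 60 = 104° 51.33840′

4531.729,S / 10451.338,E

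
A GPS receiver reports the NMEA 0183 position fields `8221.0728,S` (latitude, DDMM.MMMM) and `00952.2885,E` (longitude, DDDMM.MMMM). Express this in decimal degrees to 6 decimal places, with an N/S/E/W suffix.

Latitude: split at 2 digits → 82° and 21.0728′; 82 + 21.0728/60 = 82.3512133
Longitude: degrees = first 3 digits = 9, minutes = 52.2885; 9 + 52.2885/60 = 9.8714750

82.351213° S, 9.871475° E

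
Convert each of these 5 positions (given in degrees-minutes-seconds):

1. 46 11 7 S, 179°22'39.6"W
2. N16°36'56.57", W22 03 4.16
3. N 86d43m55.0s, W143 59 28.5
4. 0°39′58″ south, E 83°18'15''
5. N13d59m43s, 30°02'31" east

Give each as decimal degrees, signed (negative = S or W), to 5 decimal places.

1. -46.18528, -179.37767
2. 16.61571, -22.05116
3. 86.73194, -143.99125
4. -0.66611, 83.30417
5. 13.99528, 30.04194

Point 1:
  φ: 46 + 11/60 + 7/3600 = 46.185278
  S → negative
  Lon: 22′ + 39.6″ = 22.66000′; 179 + 22.66000/60 = 179.377667
  W ⇒ negate
Point 2:
  Lat: 16 + 36/60 + 56.57/3600 = 16.615714
  N → positive
  Longitude: 3′ + 4.16″ = 3.06933′; 22 + 3.06933/60 = 22.051156
  W → negative
Point 3:
  φ: 86 + 43/60 + 55/3600 = 86.731944
  N → positive
  Longitude: 143 + 59/60 + 28.5/3600 = 143.991250
  W → negative
Point 4:
  Latitude: 0 + 39/60 + 58/3600 = 0.666111
  S → negative
  Lon: 83 + 18/60 + 15/3600 = 83.304167
  E → positive
Point 5:
  Lat: 59′ + 43″ = 59.71667′; 13 + 59.71667/60 = 13.995278
  N → positive
  λ: 2′ + 31″ = 2.51667′; 30 + 2.51667/60 = 30.041944
  E → positive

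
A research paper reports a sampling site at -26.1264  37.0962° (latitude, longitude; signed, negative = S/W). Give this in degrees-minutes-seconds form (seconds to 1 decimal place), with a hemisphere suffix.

26°07′35.0″ S, 37°05′46.3″ E

Latitude is negative → S; |value| = 26.126400
Latitude: 0.126400 × 60 = 7.58400′ → 7′, remainder × 60 = 35.040″
λ: 0.096200° → 5.77200′; 0.77200 × 60 = 46.320″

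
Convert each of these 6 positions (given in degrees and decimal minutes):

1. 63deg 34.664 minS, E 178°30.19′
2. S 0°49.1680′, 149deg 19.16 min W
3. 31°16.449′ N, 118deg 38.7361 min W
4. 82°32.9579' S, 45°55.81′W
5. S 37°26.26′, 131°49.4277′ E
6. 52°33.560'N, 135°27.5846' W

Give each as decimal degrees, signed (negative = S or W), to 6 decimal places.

Point 1:
  Lat: 63 + 34.664/60 = 63.5777333
  hemisphere S, so the sign is −
  λ: 178 + 30.19/60 = 178.5031667
  E ⇒ keep positive
Point 2:
  Latitude: 49.168′ = 0.819467°; total 0.8194667
  S → negative
  λ: 149 + 19.16/60 = 149.3193333
  hemisphere W, so the sign is −
Point 3:
  φ: 31 + 16.449/60 = 31.2741500
  N → positive
  Longitude: 38.7361′ = 0.645602°; total 118.6456017
  W ⇒ negate
Point 4:
  φ: 82 + 32.9579/60 = 82.5492983
  S → negative
  Longitude: 45 + 55.81/60 = 45.9301667
  W → negative
Point 5:
  Lat: 37 + 26.26/60 = 37.4376667
  hemisphere S, so the sign is −
  λ: 49.4277′ = 0.823795°; total 131.8237950
  E ⇒ keep positive
Point 6:
  Latitude: 33.56′ = 0.559333°; total 52.5593333
  N ⇒ keep positive
  Longitude: 135 + 27.5846/60 = 135.4597433
  hemisphere W, so the sign is −

1. -63.577733, 178.503167
2. -0.819467, -149.319333
3. 31.274150, -118.645602
4. -82.549298, -45.930167
5. -37.437667, 131.823795
6. 52.559333, -135.459743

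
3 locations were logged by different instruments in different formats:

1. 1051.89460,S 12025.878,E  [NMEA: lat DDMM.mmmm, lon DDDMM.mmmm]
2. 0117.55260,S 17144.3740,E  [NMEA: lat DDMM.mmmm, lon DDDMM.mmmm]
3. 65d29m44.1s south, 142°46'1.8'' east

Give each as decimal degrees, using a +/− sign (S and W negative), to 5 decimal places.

Point 1:
  φ: degrees = first 2 digits = 10, minutes = 51.8946; 10 + 51.8946/60 = 10.864910
  S → negative
  λ: split at 3 digits → 120° and 25.878′; 120 + 25.878/60 = 120.431300
  E → positive
Point 2:
  Latitude: degrees = first 2 digits = 1, minutes = 17.5526; 1 + 17.5526/60 = 1.292543
  S ⇒ negate
  λ: split at 3 digits → 171° and 44.374′; 171 + 44.374/60 = 171.739567
  E ⇒ keep positive
Point 3:
  Latitude: 29′ + 44.1″ = 29.73500′; 65 + 29.73500/60 = 65.495583
  S ⇒ negate
  Longitude: 142° + 46/60 + 1.8/3600 = 142 + 0.766667 + 0.000500 = 142.767167
  E → positive

1. -10.86491, 120.43130
2. -1.29254, 171.73957
3. -65.49558, 142.76717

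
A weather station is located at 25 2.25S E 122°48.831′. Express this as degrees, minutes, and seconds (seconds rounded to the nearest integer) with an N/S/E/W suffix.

Latitude: 2.25000′ → 2′ and 0.25000 × 60 = 15.00″
Lon: fractional minutes 0.83100 × 60 = 49.86″

25°02′15″ S, 122°48′50″ E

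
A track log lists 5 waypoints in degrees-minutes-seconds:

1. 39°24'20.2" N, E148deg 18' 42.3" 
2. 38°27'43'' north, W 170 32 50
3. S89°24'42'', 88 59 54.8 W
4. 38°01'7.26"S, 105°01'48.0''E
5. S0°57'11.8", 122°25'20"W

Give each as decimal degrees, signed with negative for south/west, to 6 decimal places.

1. 39.405611, 148.311750
2. 38.461944, -170.547222
3. -89.411667, -88.998556
4. -38.018683, 105.030000
5. -0.953278, -122.422222

Point 1:
  φ: 39° + 24/60 + 20.2/3600 = 39 + 0.400000 + 0.005611 = 39.4056111
  N ⇒ keep positive
  Lon: 148 + 18/60 + 42.3/3600 = 148.3117500
  E ⇒ keep positive
Point 2:
  φ: 38° + 27/60 + 43/3600 = 38 + 0.450000 + 0.011944 = 38.4619444
  N ⇒ keep positive
  λ: 32′ + 50″ = 32.83333′; 170 + 32.83333/60 = 170.5472222
  W → negative
Point 3:
  Lat: 24′ + 42″ = 24.70000′; 89 + 24.70000/60 = 89.4116667
  S → negative
  λ: 88 + 59/60 + 54.8/3600 = 88.9985556
  hemisphere W, so the sign is −
Point 4:
  Latitude: 1′ + 7.26″ = 1.12100′; 38 + 1.12100/60 = 38.0186833
  hemisphere S, so the sign is −
  λ: 1′ + 48″ = 1.80000′; 105 + 1.80000/60 = 105.0300000
  E → positive
Point 5:
  Latitude: 0° + 57/60 + 11.8/3600 = 0 + 0.950000 + 0.003278 = 0.9532778
  S → negative
  λ: 122° + 25/60 + 20/3600 = 122 + 0.416667 + 0.005556 = 122.4222222
  W ⇒ negate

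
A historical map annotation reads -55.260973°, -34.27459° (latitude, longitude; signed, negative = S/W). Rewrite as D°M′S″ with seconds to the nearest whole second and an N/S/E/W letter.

Latitude is negative → S; |value| = 55.260973
φ: 0.260973° → 15.65838′; 0.65838 × 60 = 39.50″
Longitude is negative → W; |value| = 34.274590
Longitude: 0.274590 × 60 = 16.47540′ → 16′, remainder × 60 = 28.52″

55°15′40″ S, 34°16′29″ W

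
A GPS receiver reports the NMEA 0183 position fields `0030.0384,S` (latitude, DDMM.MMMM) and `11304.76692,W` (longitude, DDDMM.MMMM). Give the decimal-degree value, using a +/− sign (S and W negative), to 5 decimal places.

Lat: degrees = first 2 digits = 0, minutes = 30.0384; 0 + 30.0384/60 = 0.500640
S ⇒ negate
Longitude: split at 3 digits → 113° and 4.76692′; 113 + 4.76692/60 = 113.079449
W ⇒ negate

-0.50064, -113.07945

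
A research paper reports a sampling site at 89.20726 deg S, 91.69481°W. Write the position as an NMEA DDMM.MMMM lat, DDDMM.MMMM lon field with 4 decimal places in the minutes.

8912.4356,S / 09141.6886,W

φ: minutes = (89.207260 − 89) × 60 = 12.435600
λ: fractional part 0.694810 → 41.688600 minutes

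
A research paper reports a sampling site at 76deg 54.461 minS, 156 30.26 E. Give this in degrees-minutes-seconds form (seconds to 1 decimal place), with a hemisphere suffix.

Latitude: fractional minutes 0.46100 × 60 = 27.660″
Longitude: fractional minutes 0.26000 × 60 = 15.600″

76°54′27.7″ S, 156°30′15.6″ E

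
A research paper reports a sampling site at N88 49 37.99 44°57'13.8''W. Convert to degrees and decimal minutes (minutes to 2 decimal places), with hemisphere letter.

88° 49.63′ N, 44° 57.23′ W

φ: 49 + 37.99/60 = 49.6332′
λ: seconds/60 = 0.23000; minutes = 57 + 0.23000 = 57.2300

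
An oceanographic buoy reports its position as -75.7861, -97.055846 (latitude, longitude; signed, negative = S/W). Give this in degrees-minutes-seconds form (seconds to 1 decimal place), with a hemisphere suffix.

75°47′10.0″ S, 97°03′21.0″ W

Latitude is negative → S; |value| = 75.786100
Lat: 0.786100° → 47.16600′; 0.16600 × 60 = 9.960″
Longitude is negative → W; |value| = 97.055846
λ: whole degrees 97; 3.35076′ → 3′ and 21.046″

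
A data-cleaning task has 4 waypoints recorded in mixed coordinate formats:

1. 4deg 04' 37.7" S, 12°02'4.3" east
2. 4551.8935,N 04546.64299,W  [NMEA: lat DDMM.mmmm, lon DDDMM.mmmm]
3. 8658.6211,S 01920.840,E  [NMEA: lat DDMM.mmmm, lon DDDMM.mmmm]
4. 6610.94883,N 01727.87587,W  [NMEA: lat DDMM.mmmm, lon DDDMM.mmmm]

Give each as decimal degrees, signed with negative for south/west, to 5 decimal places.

1. -4.07714, 12.03453
2. 45.86489, -45.77738
3. -86.97702, 19.34733
4. 66.18248, -17.46460

Point 1:
  Latitude: 4′ + 37.7″ = 4.62833′; 4 + 4.62833/60 = 4.077139
  S ⇒ negate
  λ: 2′ + 4.3″ = 2.07167′; 12 + 2.07167/60 = 12.034528
  E ⇒ keep positive
Point 2:
  Latitude: split at 2 digits → 45° and 51.8935′; 45 + 51.8935/60 = 45.864892
  N ⇒ keep positive
  Lon: degrees = first 3 digits = 45, minutes = 46.64299; 45 + 46.64299/60 = 45.777383
  hemisphere W, so the sign is −
Point 3:
  φ: split at 2 digits → 86° and 58.6211′; 86 + 58.6211/60 = 86.977018
  S ⇒ negate
  Longitude: split at 3 digits → 019° and 20.84′; 19 + 20.84/60 = 19.347333
  E → positive
Point 4:
  φ: degrees = first 2 digits = 66, minutes = 10.94883; 66 + 10.94883/60 = 66.182481
  N → positive
  Lon: degrees = first 3 digits = 17, minutes = 27.87587; 17 + 27.87587/60 = 17.464598
  W ⇒ negate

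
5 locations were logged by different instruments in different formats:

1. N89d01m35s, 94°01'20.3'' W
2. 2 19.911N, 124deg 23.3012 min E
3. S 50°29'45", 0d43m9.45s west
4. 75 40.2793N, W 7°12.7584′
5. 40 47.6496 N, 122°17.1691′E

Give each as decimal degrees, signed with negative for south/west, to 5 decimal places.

Point 1:
  Latitude: 89° + 1/60 + 35/3600 = 89 + 0.016667 + 0.009722 = 89.026389
  N → positive
  λ: 94 + 1/60 + 20.3/3600 = 94.022306
  W ⇒ negate
Point 2:
  Latitude: 2 + 19.911/60 = 2.331850
  N → positive
  λ: 23.3012′ = 0.388353°; total 124.388353
  E → positive
Point 3:
  Latitude: 50 + 29/60 + 45/3600 = 50.495833
  S ⇒ negate
  λ: 0° + 43/60 + 9.45/3600 = 0 + 0.716667 + 0.002625 = 0.719292
  W ⇒ negate
Point 4:
  Lat: 75 + 40.2793/60 = 75.671322
  N ⇒ keep positive
  Lon: 12.7584′ = 0.212640°; total 7.212640
  hemisphere W, so the sign is −
Point 5:
  Lat: 47.6496′ = 0.794160°; total 40.794160
  N ⇒ keep positive
  Longitude: 17.1691′ = 0.286152°; total 122.286152
  E → positive

1. 89.02639, -94.02231
2. 2.33185, 124.38835
3. -50.49583, -0.71929
4. 75.67132, -7.21264
5. 40.79416, 122.28615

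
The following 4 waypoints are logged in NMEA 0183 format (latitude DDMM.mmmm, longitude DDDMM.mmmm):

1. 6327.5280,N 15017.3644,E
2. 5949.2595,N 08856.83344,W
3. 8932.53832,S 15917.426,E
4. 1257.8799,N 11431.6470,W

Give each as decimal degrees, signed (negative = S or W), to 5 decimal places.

Point 1:
  Lat: degrees = first 2 digits = 63, minutes = 27.528; 63 + 27.528/60 = 63.458800
  N ⇒ keep positive
  Longitude: split at 3 digits → 150° and 17.3644′; 150 + 17.3644/60 = 150.289407
  E → positive
Point 2:
  Latitude: degrees = first 2 digits = 59, minutes = 49.2595; 59 + 49.2595/60 = 59.820992
  N ⇒ keep positive
  Lon: degrees = first 3 digits = 88, minutes = 56.83344; 88 + 56.83344/60 = 88.947224
  hemisphere W, so the sign is −
Point 3:
  Lat: split at 2 digits → 89° and 32.53832′; 89 + 32.53832/60 = 89.542305
  S → negative
  λ: split at 3 digits → 159° and 17.426′; 159 + 17.426/60 = 159.290433
  E → positive
Point 4:
  Lat: degrees = first 2 digits = 12, minutes = 57.8799; 12 + 57.8799/60 = 12.964665
  N → positive
  Longitude: split at 3 digits → 114° and 31.647′; 114 + 31.647/60 = 114.527450
  W → negative

1. 63.45880, 150.28941
2. 59.82099, -88.94722
3. -89.54231, 159.29043
4. 12.96467, -114.52745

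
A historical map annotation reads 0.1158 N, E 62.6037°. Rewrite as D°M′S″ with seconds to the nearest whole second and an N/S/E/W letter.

0°06′57″ N, 62°36′13″ E

Latitude: 0.115800 × 60 = 6.94800′ → 6′, remainder × 60 = 56.88″
Lon: 0.603700 × 60 = 36.22200′ → 36′, remainder × 60 = 13.32″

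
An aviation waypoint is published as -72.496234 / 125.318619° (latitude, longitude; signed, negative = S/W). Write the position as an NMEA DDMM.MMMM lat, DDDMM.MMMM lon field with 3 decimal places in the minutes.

7229.774,S / 12519.117,E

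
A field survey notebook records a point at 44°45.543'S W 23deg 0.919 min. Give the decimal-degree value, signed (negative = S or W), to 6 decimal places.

φ: 45.543′ = 0.759050°; total 44.7590500
hemisphere S, so the sign is −
Lon: 23 + 0.919/60 = 23.0153167
W → negative

-44.759050, -23.015317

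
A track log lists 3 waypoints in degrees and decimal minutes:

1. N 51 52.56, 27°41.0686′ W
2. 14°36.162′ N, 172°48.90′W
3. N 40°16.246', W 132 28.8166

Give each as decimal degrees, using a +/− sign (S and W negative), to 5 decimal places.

Point 1:
  φ: 52.56′ = 0.876000°; total 51.876000
  N ⇒ keep positive
  λ: 41.0686′ = 0.684477°; total 27.684477
  W → negative
Point 2:
  φ: 14 + 36.162/60 = 14.602700
  N ⇒ keep positive
  Longitude: 48.9′ = 0.815000°; total 172.815000
  hemisphere W, so the sign is −
Point 3:
  φ: 16.246′ = 0.270767°; total 40.270767
  N ⇒ keep positive
  Longitude: 28.8166′ = 0.480277°; total 132.480277
  hemisphere W, so the sign is −

1. 51.87600, -27.68448
2. 14.60270, -172.81500
3. 40.27077, -132.48028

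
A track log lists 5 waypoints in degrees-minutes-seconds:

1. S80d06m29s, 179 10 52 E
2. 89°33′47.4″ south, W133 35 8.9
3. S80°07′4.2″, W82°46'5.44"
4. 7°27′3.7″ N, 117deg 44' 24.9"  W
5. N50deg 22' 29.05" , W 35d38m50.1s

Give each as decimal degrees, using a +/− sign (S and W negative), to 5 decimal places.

Point 1:
  φ: 6′ + 29″ = 6.48333′; 80 + 6.48333/60 = 80.108056
  S ⇒ negate
  Longitude: 179° + 10/60 + 52/3600 = 179 + 0.166667 + 0.014444 = 179.181111
  E ⇒ keep positive
Point 2:
  Latitude: 89° + 33/60 + 47.4/3600 = 89 + 0.550000 + 0.013167 = 89.563167
  S ⇒ negate
  Longitude: 133 + 35/60 + 8.9/3600 = 133.585806
  hemisphere W, so the sign is −
Point 3:
  Latitude: 80 + 7/60 + 4.2/3600 = 80.117833
  S → negative
  Longitude: 82° + 46/60 + 5.44/3600 = 82 + 0.766667 + 0.001511 = 82.768178
  hemisphere W, so the sign is −
Point 4:
  φ: 7 + 27/60 + 3.7/3600 = 7.451028
  N → positive
  λ: 44′ + 24.9″ = 44.41500′; 117 + 44.41500/60 = 117.740250
  hemisphere W, so the sign is −
Point 5:
  φ: 50 + 22/60 + 29.05/3600 = 50.374736
  N ⇒ keep positive
  λ: 35° + 38/60 + 50.1/3600 = 35 + 0.633333 + 0.013917 = 35.647250
  W ⇒ negate

1. -80.10806, 179.18111
2. -89.56317, -133.58581
3. -80.11783, -82.76818
4. 7.45103, -117.74025
5. 50.37474, -35.64725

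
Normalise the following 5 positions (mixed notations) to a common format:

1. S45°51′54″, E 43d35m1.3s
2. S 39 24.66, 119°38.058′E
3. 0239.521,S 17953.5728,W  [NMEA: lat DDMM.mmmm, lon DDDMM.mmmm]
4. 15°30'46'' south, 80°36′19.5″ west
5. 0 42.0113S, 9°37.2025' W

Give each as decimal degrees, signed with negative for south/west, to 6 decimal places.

1. -45.865000, 43.583694
2. -39.411000, 119.634300
3. -2.658683, -179.892880
4. -15.512778, -80.605417
5. -0.700188, -9.620042

Point 1:
  Latitude: 45° + 51/60 + 54/3600 = 45 + 0.850000 + 0.015000 = 45.8650000
  S → negative
  λ: 43° + 35/60 + 1.3/3600 = 43 + 0.583333 + 0.000361 = 43.5836944
  E → positive
Point 2:
  φ: 39 + 24.66/60 = 39.4110000
  S → negative
  λ: 38.058′ = 0.634300°; total 119.6343000
  E → positive
Point 3:
  φ: degrees = first 2 digits = 2, minutes = 39.521; 2 + 39.521/60 = 2.6586833
  hemisphere S, so the sign is −
  Longitude: degrees = first 3 digits = 179, minutes = 53.5728; 179 + 53.5728/60 = 179.8928800
  W ⇒ negate
Point 4:
  Latitude: 15° + 30/60 + 46/3600 = 15 + 0.500000 + 0.012778 = 15.5127778
  S ⇒ negate
  Longitude: 36′ + 19.5″ = 36.32500′; 80 + 36.32500/60 = 80.6054167
  W → negative
Point 5:
  φ: 0 + 42.0113/60 = 0.7001883
  S → negative
  λ: 9 + 37.2025/60 = 9.6200417
  hemisphere W, so the sign is −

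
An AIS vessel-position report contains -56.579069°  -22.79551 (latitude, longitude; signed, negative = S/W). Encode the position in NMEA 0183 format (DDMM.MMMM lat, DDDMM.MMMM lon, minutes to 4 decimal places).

5634.7441,S / 02247.7306,W

Latitude is negative → S; |value| = 56.579069
Latitude: 56° + 0.579069 × 60 = 56° 34.744140′
Longitude is negative → W; |value| = 22.795510
Longitude: minutes = (22.795510 − 22) × 60 = 47.730600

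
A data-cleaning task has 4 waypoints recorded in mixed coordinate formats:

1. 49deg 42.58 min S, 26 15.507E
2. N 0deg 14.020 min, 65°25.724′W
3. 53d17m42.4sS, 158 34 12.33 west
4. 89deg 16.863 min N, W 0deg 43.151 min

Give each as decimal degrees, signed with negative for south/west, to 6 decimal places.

Point 1:
  Lat: 49 + 42.58/60 = 49.7096667
  S ⇒ negate
  Longitude: 15.507′ = 0.258450°; total 26.2584500
  E → positive
Point 2:
  φ: 0 + 14.02/60 = 0.2336667
  N ⇒ keep positive
  Longitude: 65 + 25.724/60 = 65.4287333
  W → negative
Point 3:
  Latitude: 53 + 17/60 + 42.4/3600 = 53.2951111
  hemisphere S, so the sign is −
  Longitude: 158° + 34/60 + 12.33/3600 = 158 + 0.566667 + 0.003425 = 158.5700917
  hemisphere W, so the sign is −
Point 4:
  Latitude: 16.863′ = 0.281050°; total 89.2810500
  N ⇒ keep positive
  Lon: 0 + 43.151/60 = 0.7191833
  hemisphere W, so the sign is −

1. -49.709667, 26.258450
2. 0.233667, -65.428733
3. -53.295111, -158.570092
4. 89.281050, -0.719183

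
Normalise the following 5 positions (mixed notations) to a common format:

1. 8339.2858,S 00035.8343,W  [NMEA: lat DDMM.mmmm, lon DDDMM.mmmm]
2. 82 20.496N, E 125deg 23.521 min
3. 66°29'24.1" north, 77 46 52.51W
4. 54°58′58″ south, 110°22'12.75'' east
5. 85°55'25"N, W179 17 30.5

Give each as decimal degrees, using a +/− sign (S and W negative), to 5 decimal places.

Point 1:
  Latitude: split at 2 digits → 83° and 39.2858′; 83 + 39.2858/60 = 83.654763
  hemisphere S, so the sign is −
  Lon: degrees = first 3 digits = 0, minutes = 35.8343; 0 + 35.8343/60 = 0.597238
  hemisphere W, so the sign is −
Point 2:
  Latitude: 82 + 20.496/60 = 82.341600
  N ⇒ keep positive
  Lon: 125 + 23.521/60 = 125.392017
  E ⇒ keep positive
Point 3:
  Latitude: 66 + 29/60 + 24.1/3600 = 66.490028
  N → positive
  Longitude: 77° + 46/60 + 52.51/3600 = 77 + 0.766667 + 0.014586 = 77.781253
  W → negative
Point 4:
  Lat: 58′ + 58″ = 58.96667′; 54 + 58.96667/60 = 54.982778
  S → negative
  Longitude: 110 + 22/60 + 12.75/3600 = 110.370208
  E ⇒ keep positive
Point 5:
  Latitude: 85° + 55/60 + 25/3600 = 85 + 0.916667 + 0.006944 = 85.923611
  N → positive
  Lon: 179° + 17/60 + 30.5/3600 = 179 + 0.283333 + 0.008472 = 179.291806
  W → negative

1. -83.65476, -0.59724
2. 82.34160, 125.39202
3. 66.49003, -77.78125
4. -54.98278, 110.37021
5. 85.92361, -179.29181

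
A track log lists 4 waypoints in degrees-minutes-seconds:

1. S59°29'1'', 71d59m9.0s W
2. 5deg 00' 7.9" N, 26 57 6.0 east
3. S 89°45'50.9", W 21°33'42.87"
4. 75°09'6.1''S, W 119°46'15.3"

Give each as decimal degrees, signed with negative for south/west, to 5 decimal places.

1. -59.48361, -71.98583
2. 5.00219, 26.95167
3. -89.76414, -21.56191
4. -75.15169, -119.77092

Point 1:
  Lat: 59° + 29/60 + 1/3600 = 59 + 0.483333 + 0.000278 = 59.483611
  S → negative
  Longitude: 71 + 59/60 + 9/3600 = 71.985833
  W → negative
Point 2:
  Lat: 0′ + 7.9″ = 0.13167′; 5 + 0.13167/60 = 5.002194
  N ⇒ keep positive
  Longitude: 26° + 57/60 + 6/3600 = 26 + 0.950000 + 0.001667 = 26.951667
  E ⇒ keep positive
Point 3:
  Lat: 89 + 45/60 + 50.9/3600 = 89.764139
  S → negative
  Lon: 21 + 33/60 + 42.87/3600 = 21.561908
  hemisphere W, so the sign is −
Point 4:
  Lat: 75° + 9/60 + 6.1/3600 = 75 + 0.150000 + 0.001694 = 75.151694
  S → negative
  λ: 46′ + 15.3″ = 46.25500′; 119 + 46.25500/60 = 119.770917
  W ⇒ negate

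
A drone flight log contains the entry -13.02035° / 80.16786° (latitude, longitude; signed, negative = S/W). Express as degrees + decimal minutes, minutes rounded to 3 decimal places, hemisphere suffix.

13° 1.221′ S, 80° 10.072′ E

Latitude is negative → S; |value| = 13.020350
Latitude: 13° + 0.020350 × 60 = 13° 1.22100′
Longitude: minutes = (80.167860 − 80) × 60 = 10.07160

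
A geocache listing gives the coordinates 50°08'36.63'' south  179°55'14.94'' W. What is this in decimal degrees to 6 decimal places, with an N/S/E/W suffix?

50.143508° S, 179.920817° W

φ: 8′ + 36.63″ = 8.61050′; 50 + 8.61050/60 = 50.1435083
λ: 55′ + 14.94″ = 55.24900′; 179 + 55.24900/60 = 179.9208167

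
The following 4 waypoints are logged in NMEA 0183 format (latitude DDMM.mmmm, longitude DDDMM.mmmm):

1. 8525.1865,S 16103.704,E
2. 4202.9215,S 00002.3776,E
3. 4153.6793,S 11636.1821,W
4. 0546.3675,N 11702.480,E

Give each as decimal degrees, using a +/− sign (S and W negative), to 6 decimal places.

1. -85.419775, 161.061733
2. -42.048692, 0.039627
3. -41.894655, -116.603035
4. 5.772792, 117.041333

Point 1:
  Lat: degrees = first 2 digits = 85, minutes = 25.1865; 85 + 25.1865/60 = 85.4197750
  S → negative
  Lon: split at 3 digits → 161° and 3.704′; 161 + 3.704/60 = 161.0617333
  E ⇒ keep positive
Point 2:
  Lat: split at 2 digits → 42° and 2.9215′; 42 + 2.9215/60 = 42.0486917
  S ⇒ negate
  Longitude: degrees = first 3 digits = 0, minutes = 2.3776; 0 + 2.3776/60 = 0.0396267
  E ⇒ keep positive
Point 3:
  Lat: degrees = first 2 digits = 41, minutes = 53.6793; 41 + 53.6793/60 = 41.8946550
  S ⇒ negate
  Longitude: split at 3 digits → 116° and 36.1821′; 116 + 36.1821/60 = 116.6030350
  W ⇒ negate
Point 4:
  φ: degrees = first 2 digits = 5, minutes = 46.3675; 5 + 46.3675/60 = 5.7727917
  N ⇒ keep positive
  Lon: degrees = first 3 digits = 117, minutes = 2.48; 117 + 2.48/60 = 117.0413333
  E ⇒ keep positive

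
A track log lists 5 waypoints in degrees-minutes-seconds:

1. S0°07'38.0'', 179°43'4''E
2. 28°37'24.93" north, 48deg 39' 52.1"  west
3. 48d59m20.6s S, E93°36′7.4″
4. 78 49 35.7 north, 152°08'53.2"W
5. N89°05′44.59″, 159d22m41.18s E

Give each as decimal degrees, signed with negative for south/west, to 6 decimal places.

1. -0.127222, 179.717778
2. 28.623592, -48.664472
3. -48.989056, 93.602056
4. 78.826583, -152.148111
5. 89.095719, 159.378106

Point 1:
  Lat: 7′ + 38″ = 7.63333′; 0 + 7.63333/60 = 0.1272222
  hemisphere S, so the sign is −
  λ: 179° + 43/60 + 4/3600 = 179 + 0.716667 + 0.001111 = 179.7177778
  E ⇒ keep positive
Point 2:
  φ: 28° + 37/60 + 24.93/3600 = 28 + 0.616667 + 0.006925 = 28.6235917
  N ⇒ keep positive
  Longitude: 48° + 39/60 + 52.1/3600 = 48 + 0.650000 + 0.014472 = 48.6644722
  hemisphere W, so the sign is −
Point 3:
  Lat: 59′ + 20.6″ = 59.34333′; 48 + 59.34333/60 = 48.9890556
  hemisphere S, so the sign is −
  Longitude: 93° + 36/60 + 7.4/3600 = 93 + 0.600000 + 0.002056 = 93.6020556
  E ⇒ keep positive
Point 4:
  Lat: 78° + 49/60 + 35.7/3600 = 78 + 0.816667 + 0.009917 = 78.8265833
  N ⇒ keep positive
  Longitude: 8′ + 53.2″ = 8.88667′; 152 + 8.88667/60 = 152.1481111
  W → negative
Point 5:
  Lat: 89 + 5/60 + 44.59/3600 = 89.0957194
  N ⇒ keep positive
  Lon: 159 + 22/60 + 41.18/3600 = 159.3781056
  E → positive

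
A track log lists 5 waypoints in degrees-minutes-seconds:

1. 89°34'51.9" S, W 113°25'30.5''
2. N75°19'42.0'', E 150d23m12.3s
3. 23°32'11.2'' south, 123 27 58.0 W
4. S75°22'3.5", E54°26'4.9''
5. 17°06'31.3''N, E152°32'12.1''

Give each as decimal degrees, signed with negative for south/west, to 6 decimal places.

1. -89.581083, -113.425139
2. 75.328333, 150.386750
3. -23.536444, -123.466111
4. -75.367639, 54.434694
5. 17.108694, 152.536694

Point 1:
  φ: 89 + 34/60 + 51.9/3600 = 89.5810833
  S ⇒ negate
  Longitude: 25′ + 30.5″ = 25.50833′; 113 + 25.50833/60 = 113.4251389
  hemisphere W, so the sign is −
Point 2:
  φ: 75 + 19/60 + 42/3600 = 75.3283333
  N ⇒ keep positive
  Lon: 150 + 23/60 + 12.3/3600 = 150.3867500
  E ⇒ keep positive
Point 3:
  Lat: 23 + 32/60 + 11.2/3600 = 23.5364444
  S ⇒ negate
  Longitude: 123° + 27/60 + 58/3600 = 123 + 0.450000 + 0.016111 = 123.4661111
  W ⇒ negate
Point 4:
  Latitude: 75 + 22/60 + 3.5/3600 = 75.3676389
  hemisphere S, so the sign is −
  λ: 54° + 26/60 + 4.9/3600 = 54 + 0.433333 + 0.001361 = 54.4346944
  E → positive
Point 5:
  φ: 6′ + 31.3″ = 6.52167′; 17 + 6.52167/60 = 17.1086944
  N ⇒ keep positive
  λ: 32′ + 12.1″ = 32.20167′; 152 + 32.20167/60 = 152.5366944
  E → positive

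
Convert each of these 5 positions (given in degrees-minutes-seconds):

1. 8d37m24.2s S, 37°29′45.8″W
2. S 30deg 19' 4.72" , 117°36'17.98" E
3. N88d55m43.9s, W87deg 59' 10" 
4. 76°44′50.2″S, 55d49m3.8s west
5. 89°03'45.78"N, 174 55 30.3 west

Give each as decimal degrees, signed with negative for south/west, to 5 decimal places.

Point 1:
  φ: 8 + 37/60 + 24.2/3600 = 8.623389
  S → negative
  Longitude: 37° + 29/60 + 45.8/3600 = 37 + 0.483333 + 0.012722 = 37.496056
  W ⇒ negate
Point 2:
  Latitude: 30° + 19/60 + 4.72/3600 = 30 + 0.316667 + 0.001311 = 30.317978
  S ⇒ negate
  λ: 117 + 36/60 + 17.98/3600 = 117.604994
  E → positive
Point 3:
  Lat: 55′ + 43.9″ = 55.73167′; 88 + 55.73167/60 = 88.928861
  N → positive
  Longitude: 87 + 59/60 + 10/3600 = 87.986111
  W ⇒ negate
Point 4:
  Latitude: 44′ + 50.2″ = 44.83667′; 76 + 44.83667/60 = 76.747278
  S ⇒ negate
  Longitude: 55 + 49/60 + 3.8/3600 = 55.817722
  hemisphere W, so the sign is −
Point 5:
  Latitude: 89° + 3/60 + 45.78/3600 = 89 + 0.050000 + 0.012717 = 89.062717
  N ⇒ keep positive
  Longitude: 55′ + 30.3″ = 55.50500′; 174 + 55.50500/60 = 174.925083
  hemisphere W, so the sign is −

1. -8.62339, -37.49606
2. -30.31798, 117.60499
3. 88.92886, -87.98611
4. -76.74728, -55.81772
5. 89.06272, -174.92508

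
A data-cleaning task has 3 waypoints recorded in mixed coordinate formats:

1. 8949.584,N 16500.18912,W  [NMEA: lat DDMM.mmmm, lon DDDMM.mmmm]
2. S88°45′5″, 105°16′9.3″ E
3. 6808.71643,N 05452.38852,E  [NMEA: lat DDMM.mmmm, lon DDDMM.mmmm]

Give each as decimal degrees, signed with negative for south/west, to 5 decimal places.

1. 89.82640, -165.00315
2. -88.75139, 105.26925
3. 68.14527, 54.87314

Point 1:
  Lat: split at 2 digits → 89° and 49.584′; 89 + 49.584/60 = 89.826400
  N ⇒ keep positive
  Longitude: split at 3 digits → 165° and 0.18912′; 165 + 0.18912/60 = 165.003152
  hemisphere W, so the sign is −
Point 2:
  Latitude: 88 + 45/60 + 5/3600 = 88.751389
  hemisphere S, so the sign is −
  Lon: 105 + 16/60 + 9.3/3600 = 105.269250
  E → positive
Point 3:
  Latitude: split at 2 digits → 68° and 8.71643′; 68 + 8.71643/60 = 68.145274
  N → positive
  Lon: degrees = first 3 digits = 54, minutes = 52.38852; 54 + 52.38852/60 = 54.873142
  E ⇒ keep positive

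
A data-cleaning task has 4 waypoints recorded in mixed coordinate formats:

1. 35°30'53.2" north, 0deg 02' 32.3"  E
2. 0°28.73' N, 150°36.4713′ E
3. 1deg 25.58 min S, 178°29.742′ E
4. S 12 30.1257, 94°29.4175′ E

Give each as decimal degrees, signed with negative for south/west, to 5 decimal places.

1. 35.51478, 0.04231
2. 0.47883, 150.60786
3. -1.42633, 178.49570
4. -12.50210, 94.49029

Point 1:
  φ: 30′ + 53.2″ = 30.88667′; 35 + 30.88667/60 = 35.514778
  N → positive
  Longitude: 0° + 2/60 + 32.3/3600 = 0 + 0.033333 + 0.008972 = 0.042306
  E → positive
Point 2:
  Latitude: 0 + 28.73/60 = 0.478833
  N ⇒ keep positive
  Lon: 36.4713′ = 0.607855°; total 150.607855
  E → positive
Point 3:
  φ: 25.58′ = 0.426333°; total 1.426333
  S ⇒ negate
  λ: 29.742′ = 0.495700°; total 178.495700
  E ⇒ keep positive
Point 4:
  φ: 12 + 30.1257/60 = 12.502095
  S ⇒ negate
  λ: 29.4175′ = 0.490292°; total 94.490292
  E → positive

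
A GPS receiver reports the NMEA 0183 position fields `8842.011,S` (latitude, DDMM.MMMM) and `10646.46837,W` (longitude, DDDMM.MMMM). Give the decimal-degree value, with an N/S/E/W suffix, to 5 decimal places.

88.70018° S, 106.77447° W

Lat: degrees = first 2 digits = 88, minutes = 42.011; 88 + 42.011/60 = 88.700183
λ: degrees = first 3 digits = 106, minutes = 46.46837; 106 + 46.46837/60 = 106.774473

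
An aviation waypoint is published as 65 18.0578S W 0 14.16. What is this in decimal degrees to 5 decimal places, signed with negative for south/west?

φ: 18.0578′ = 0.300963°; total 65.300963
S → negative
λ: 14.16′ = 0.236000°; total 0.236000
W ⇒ negate

-65.30096, -0.23600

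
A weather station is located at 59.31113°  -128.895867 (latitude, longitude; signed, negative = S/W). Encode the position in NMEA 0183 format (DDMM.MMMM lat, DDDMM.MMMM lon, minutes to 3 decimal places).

5918.668,N / 12853.752,W

Lat: 59° + 0.311130 × 60 = 59° 18.66780′
Longitude is negative → W; |value| = 128.895867
Lon: 128° + 0.895867 × 60 = 128° 53.75202′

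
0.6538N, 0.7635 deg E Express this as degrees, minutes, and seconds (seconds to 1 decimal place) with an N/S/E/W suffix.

φ: 0.653800° → 39.22800′; 0.22800 × 60 = 13.680″
Longitude: 0.763500 × 60 = 45.81000′ → 45′, remainder × 60 = 48.600″

0°39′13.7″ N, 0°45′48.6″ E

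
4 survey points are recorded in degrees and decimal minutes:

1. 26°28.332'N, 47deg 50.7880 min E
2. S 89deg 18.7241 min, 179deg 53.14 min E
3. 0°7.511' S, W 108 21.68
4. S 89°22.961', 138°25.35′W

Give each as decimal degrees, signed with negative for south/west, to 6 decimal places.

1. 26.472200, 47.846467
2. -89.312068, 179.885667
3. -0.125183, -108.361333
4. -89.382683, -138.422500

Point 1:
  Lat: 28.332′ = 0.472200°; total 26.4722000
  N → positive
  λ: 50.788′ = 0.846467°; total 47.8464667
  E → positive
Point 2:
  Latitude: 89 + 18.7241/60 = 89.3120683
  S → negative
  Longitude: 53.14′ = 0.885667°; total 179.8856667
  E ⇒ keep positive
Point 3:
  Lat: 7.511′ = 0.125183°; total 0.1251833
  S ⇒ negate
  Lon: 108 + 21.68/60 = 108.3613333
  W ⇒ negate
Point 4:
  Latitude: 89 + 22.961/60 = 89.3826833
  hemisphere S, so the sign is −
  Longitude: 138 + 25.35/60 = 138.4225000
  W ⇒ negate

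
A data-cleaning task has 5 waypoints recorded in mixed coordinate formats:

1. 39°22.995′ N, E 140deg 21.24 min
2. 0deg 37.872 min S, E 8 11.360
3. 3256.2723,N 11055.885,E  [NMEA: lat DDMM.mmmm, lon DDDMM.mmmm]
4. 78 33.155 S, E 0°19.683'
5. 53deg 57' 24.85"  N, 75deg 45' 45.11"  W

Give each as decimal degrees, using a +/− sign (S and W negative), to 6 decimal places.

1. 39.383250, 140.354000
2. -0.631200, 8.189333
3. 32.937872, 110.931417
4. -78.552583, 0.328050
5. 53.956903, -75.762531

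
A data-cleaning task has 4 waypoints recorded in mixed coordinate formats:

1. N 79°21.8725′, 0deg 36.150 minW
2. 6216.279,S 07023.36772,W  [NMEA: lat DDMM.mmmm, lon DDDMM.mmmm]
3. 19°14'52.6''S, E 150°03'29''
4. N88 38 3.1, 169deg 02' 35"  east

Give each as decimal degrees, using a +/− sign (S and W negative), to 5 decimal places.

Point 1:
  Lat: 79 + 21.8725/60 = 79.364542
  N → positive
  λ: 36.15′ = 0.602500°; total 0.602500
  W ⇒ negate
Point 2:
  φ: degrees = first 2 digits = 62, minutes = 16.279; 62 + 16.279/60 = 62.271317
  S → negative
  λ: degrees = first 3 digits = 70, minutes = 23.36772; 70 + 23.36772/60 = 70.389462
  W → negative
Point 3:
  Lat: 14′ + 52.6″ = 14.87667′; 19 + 14.87667/60 = 19.247944
  hemisphere S, so the sign is −
  Longitude: 3′ + 29″ = 3.48333′; 150 + 3.48333/60 = 150.058056
  E ⇒ keep positive
Point 4:
  φ: 38′ + 3.1″ = 38.05167′; 88 + 38.05167/60 = 88.634194
  N ⇒ keep positive
  Longitude: 169° + 2/60 + 35/3600 = 169 + 0.033333 + 0.009722 = 169.043056
  E ⇒ keep positive

1. 79.36454, -0.60250
2. -62.27132, -70.38946
3. -19.24794, 150.05806
4. 88.63419, 169.04306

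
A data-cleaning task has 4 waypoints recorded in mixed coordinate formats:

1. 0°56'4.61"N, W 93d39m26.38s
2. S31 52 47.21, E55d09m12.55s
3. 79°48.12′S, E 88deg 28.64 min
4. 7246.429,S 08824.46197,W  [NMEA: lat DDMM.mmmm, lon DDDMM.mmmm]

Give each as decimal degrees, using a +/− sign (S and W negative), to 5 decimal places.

Point 1:
  Latitude: 0° + 56/60 + 4.61/3600 = 0 + 0.933333 + 0.001281 = 0.934614
  N → positive
  λ: 93° + 39/60 + 26.38/3600 = 93 + 0.650000 + 0.007328 = 93.657328
  W → negative
Point 2:
  φ: 31 + 52/60 + 47.21/3600 = 31.879781
  hemisphere S, so the sign is −
  Longitude: 55 + 9/60 + 12.55/3600 = 55.153486
  E ⇒ keep positive
Point 3:
  φ: 48.12′ = 0.802000°; total 79.802000
  S → negative
  Longitude: 88 + 28.64/60 = 88.477333
  E ⇒ keep positive
Point 4:
  φ: degrees = first 2 digits = 72, minutes = 46.429; 72 + 46.429/60 = 72.773817
  S → negative
  Lon: split at 3 digits → 088° and 24.46197′; 88 + 24.46197/60 = 88.407700
  W ⇒ negate

1. 0.93461, -93.65733
2. -31.87978, 55.15349
3. -79.80200, 88.47733
4. -72.77382, -88.40770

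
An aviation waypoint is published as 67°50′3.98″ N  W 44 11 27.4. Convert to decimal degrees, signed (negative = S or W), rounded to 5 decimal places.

Lat: 67° + 50/60 + 3.98/3600 = 67 + 0.833333 + 0.001106 = 67.834439
N → positive
λ: 44° + 11/60 + 27.4/3600 = 44 + 0.183333 + 0.007611 = 44.190944
W ⇒ negate

67.83444, -44.19094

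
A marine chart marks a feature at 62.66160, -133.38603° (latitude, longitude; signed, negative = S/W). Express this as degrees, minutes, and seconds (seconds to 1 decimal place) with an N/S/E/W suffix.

Latitude: 0.661600° → 39.69600′; 0.69600 × 60 = 41.760″
Longitude is negative → W; |value| = 133.386030
Longitude: whole degrees 133; 23.16180′ → 23′ and 9.708″

62°39′41.8″ N, 133°23′9.7″ W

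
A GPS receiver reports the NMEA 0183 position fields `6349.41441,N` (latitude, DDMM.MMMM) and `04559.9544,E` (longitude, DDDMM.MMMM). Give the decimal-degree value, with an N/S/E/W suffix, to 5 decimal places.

Lat: degrees = first 2 digits = 63, minutes = 49.41441; 63 + 49.41441/60 = 63.823574
Longitude: split at 3 digits → 045° and 59.9544′; 45 + 59.9544/60 = 45.999240

63.82357° N, 45.99924° E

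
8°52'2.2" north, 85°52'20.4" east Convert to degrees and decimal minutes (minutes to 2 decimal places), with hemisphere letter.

8° 52.04′ N, 85° 52.34′ E

Latitude: 52 + 2.2/60 = 52.0367′
Longitude: 52 + 20.4/60 = 52.3400′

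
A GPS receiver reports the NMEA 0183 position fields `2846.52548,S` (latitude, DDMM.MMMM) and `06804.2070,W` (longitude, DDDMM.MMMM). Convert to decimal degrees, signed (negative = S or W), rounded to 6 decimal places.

-28.775425, -68.070117

φ: split at 2 digits → 28° and 46.52548′; 28 + 46.52548/60 = 28.7754247
S ⇒ negate
λ: degrees = first 3 digits = 68, minutes = 4.207; 68 + 4.207/60 = 68.0701167
W → negative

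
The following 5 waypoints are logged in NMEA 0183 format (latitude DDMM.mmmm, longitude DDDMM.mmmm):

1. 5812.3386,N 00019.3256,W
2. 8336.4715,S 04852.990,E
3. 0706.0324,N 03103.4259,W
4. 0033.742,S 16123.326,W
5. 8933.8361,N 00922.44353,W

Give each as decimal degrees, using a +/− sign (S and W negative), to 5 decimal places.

Point 1:
  Lat: split at 2 digits → 58° and 12.3386′; 58 + 12.3386/60 = 58.205643
  N → positive
  Lon: degrees = first 3 digits = 0, minutes = 19.3256; 0 + 19.3256/60 = 0.322093
  hemisphere W, so the sign is −
Point 2:
  Lat: split at 2 digits → 83° and 36.4715′; 83 + 36.4715/60 = 83.607858
  S → negative
  Lon: split at 3 digits → 048° and 52.99′; 48 + 52.99/60 = 48.883167
  E ⇒ keep positive
Point 3:
  Lat: split at 2 digits → 07° and 6.0324′; 7 + 6.0324/60 = 7.100540
  N ⇒ keep positive
  Longitude: split at 3 digits → 031° and 3.4259′; 31 + 3.4259/60 = 31.057098
  W → negative
Point 4:
  φ: split at 2 digits → 00° and 33.742′; 0 + 33.742/60 = 0.562367
  S → negative
  Longitude: degrees = first 3 digits = 161, minutes = 23.326; 161 + 23.326/60 = 161.388767
  W ⇒ negate
Point 5:
  Lat: degrees = first 2 digits = 89, minutes = 33.8361; 89 + 33.8361/60 = 89.563935
  N ⇒ keep positive
  Longitude: split at 3 digits → 009° and 22.44353′; 9 + 22.44353/60 = 9.374059
  W ⇒ negate

1. 58.20564, -0.32209
2. -83.60786, 48.88317
3. 7.10054, -31.05710
4. -0.56237, -161.38877
5. 89.56394, -9.37406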